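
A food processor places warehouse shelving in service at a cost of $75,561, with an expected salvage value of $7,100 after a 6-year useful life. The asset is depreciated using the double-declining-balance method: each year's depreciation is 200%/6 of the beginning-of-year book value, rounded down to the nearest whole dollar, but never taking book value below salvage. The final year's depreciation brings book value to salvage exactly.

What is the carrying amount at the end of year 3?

$22,389

Depreciable base = $75,561 − $7,100 = $68,461.
Year 1: ⌊$75,561 × 200%/6⌋ = $25,187. Book value $50,374.
Year 2: ⌊$50,374 × 200%/6⌋ = $16,791. Book value $33,583.
Year 3: ⌊$33,583 × 200%/6⌋ = $11,194. Book value $22,389.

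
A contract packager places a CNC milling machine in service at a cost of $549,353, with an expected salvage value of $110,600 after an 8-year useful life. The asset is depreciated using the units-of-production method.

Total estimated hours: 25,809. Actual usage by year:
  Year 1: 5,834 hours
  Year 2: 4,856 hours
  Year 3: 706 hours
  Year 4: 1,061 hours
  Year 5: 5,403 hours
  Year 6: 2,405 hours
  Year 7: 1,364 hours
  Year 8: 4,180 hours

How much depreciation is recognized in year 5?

Depreciable base = $549,353 − $110,600 = $438,753.
Rate = $438,753 / 25,809 hours = $17 per hour.
Year 1: 5,834 × $17 = $99,178. Book value $450,175.
Year 2: 4,856 × $17 = $82,552. Book value $367,623.
Year 3: 706 × $17 = $12,002. Book value $355,621.
Year 4: 1,061 × $17 = $18,037. Book value $337,584.
Year 5: 5,403 × $17 = $91,851. Book value $245,733.

$91,851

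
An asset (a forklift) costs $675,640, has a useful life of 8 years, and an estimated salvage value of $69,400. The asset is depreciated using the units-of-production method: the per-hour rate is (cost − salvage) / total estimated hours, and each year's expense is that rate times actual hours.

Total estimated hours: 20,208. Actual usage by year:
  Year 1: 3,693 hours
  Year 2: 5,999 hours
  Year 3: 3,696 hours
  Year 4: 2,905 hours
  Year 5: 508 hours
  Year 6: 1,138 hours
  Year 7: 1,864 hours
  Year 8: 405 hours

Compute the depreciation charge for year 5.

Depreciable base = $675,640 − $69,400 = $606,240.
Rate = $606,240 / 20,208 hours = $30 per hour.
Year 1: 3,693 × $30 = $110,790. Book value $564,850.
Year 2: 5,999 × $30 = $179,970. Book value $384,880.
Year 3: 3,696 × $30 = $110,880. Book value $274,000.
Year 4: 2,905 × $30 = $87,150. Book value $186,850.
Year 5: 508 × $30 = $15,240. Book value $171,610.

$15,240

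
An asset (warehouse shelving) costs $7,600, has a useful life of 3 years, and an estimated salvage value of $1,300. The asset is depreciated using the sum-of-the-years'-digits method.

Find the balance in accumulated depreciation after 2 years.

Depreciable base = $7,600 − $1,300 = $6,300.
Sum of the years' digits = 3+2+1 = 6.
Year 1: $6,300 × 3/6 = $3,150. Book value $4,450.
Year 2: $6,300 × 2/6 = $2,100. Book value $2,350.
Accumulated through year 2 = $7,600 − $2,350 = $5,250.

$5,250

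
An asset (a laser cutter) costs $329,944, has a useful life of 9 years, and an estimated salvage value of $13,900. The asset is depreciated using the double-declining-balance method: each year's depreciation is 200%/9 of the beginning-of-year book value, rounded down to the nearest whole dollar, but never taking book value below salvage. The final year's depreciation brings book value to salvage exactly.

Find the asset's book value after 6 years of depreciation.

$73,044

Depreciable base = $329,944 − $13,900 = $316,044.
Year 1: ⌊$329,944 × 200%/9⌋ = $73,320. Book value $256,624.
Year 2: ⌊$256,624 × 200%/9⌋ = $57,027. Book value $199,597.
Year 3: ⌊$199,597 × 200%/9⌋ = $44,354. Book value $155,243.
Year 4: ⌊$155,243 × 200%/9⌋ = $34,498. Book value $120,745.
Year 5: ⌊$120,745 × 200%/9⌋ = $26,832. Book value $93,913.
Year 6: ⌊$93,913 × 200%/9⌋ = $20,869. Book value $73,044.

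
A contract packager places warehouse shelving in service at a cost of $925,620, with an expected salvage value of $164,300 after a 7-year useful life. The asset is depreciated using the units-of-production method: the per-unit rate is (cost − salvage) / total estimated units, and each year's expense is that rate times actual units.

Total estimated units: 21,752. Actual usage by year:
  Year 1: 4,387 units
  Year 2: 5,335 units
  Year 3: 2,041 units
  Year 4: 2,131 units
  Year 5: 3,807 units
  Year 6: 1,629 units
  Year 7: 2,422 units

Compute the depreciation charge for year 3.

Depreciable base = $925,620 − $164,300 = $761,320.
Rate = $761,320 / 21,752 units = $35 per unit.
Year 1: 4,387 × $35 = $153,545. Book value $772,075.
Year 2: 5,335 × $35 = $186,725. Book value $585,350.
Year 3: 2,041 × $35 = $71,435. Book value $513,915.

$71,435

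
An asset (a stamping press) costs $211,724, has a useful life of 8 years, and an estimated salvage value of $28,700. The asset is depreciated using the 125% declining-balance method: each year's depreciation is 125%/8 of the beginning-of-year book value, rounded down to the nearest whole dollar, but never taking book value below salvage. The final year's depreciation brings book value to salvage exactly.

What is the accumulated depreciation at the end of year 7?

$147,265

Depreciable base = $211,724 − $28,700 = $183,024.
Year 1: ⌊$211,724 × 125%/8⌋ = $33,081. Book value $178,643.
Year 2: ⌊$178,643 × 125%/8⌋ = $27,912. Book value $150,731.
Year 3: ⌊$150,731 × 125%/8⌋ = $23,551. Book value $127,180.
Year 4: ⌊$127,180 × 125%/8⌋ = $19,871. Book value $107,309.
Year 5: ⌊$107,309 × 125%/8⌋ = $16,767. Book value $90,542.
Year 6: ⌊$90,542 × 125%/8⌋ = $14,147. Book value $76,395.
Year 7: ⌊$76,395 × 125%/8⌋ = $11,936. Book value $64,459.
Accumulated through year 7 = $211,724 − $64,459 = $147,265.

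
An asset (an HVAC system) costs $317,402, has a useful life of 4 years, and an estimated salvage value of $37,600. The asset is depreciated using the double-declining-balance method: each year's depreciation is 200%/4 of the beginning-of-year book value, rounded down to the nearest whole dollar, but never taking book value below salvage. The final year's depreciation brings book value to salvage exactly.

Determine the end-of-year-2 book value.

Depreciable base = $317,402 − $37,600 = $279,802.
Year 1: ⌊$317,402 × 200%/4⌋ = $158,701. Book value $158,701.
Year 2: ⌊$158,701 × 200%/4⌋ = $79,350. Book value $79,351.

$79,351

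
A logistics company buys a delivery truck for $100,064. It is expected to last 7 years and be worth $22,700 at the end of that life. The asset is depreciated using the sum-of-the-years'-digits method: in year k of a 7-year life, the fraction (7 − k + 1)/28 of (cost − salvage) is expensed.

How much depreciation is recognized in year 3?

Depreciable base = $100,064 − $22,700 = $77,364.
Sum of the years' digits = 7+6+5+4+3+2+1 = 28.
Year 1: $77,364 × 7/28 = $19,341. Book value $80,723.
Year 2: $77,364 × 6/28 = $16,578. Book value $64,145.
Year 3: $77,364 × 5/28 = $13,815. Book value $50,330.

$13,815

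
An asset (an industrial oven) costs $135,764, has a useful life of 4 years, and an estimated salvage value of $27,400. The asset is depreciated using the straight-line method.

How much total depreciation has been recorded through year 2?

$54,182

Depreciable base = $135,764 − $27,400 = $108,364.
Annual expense = $108,364 / 4 = $27,091.
End of year 1: book value $108,673.
End of year 2: book value $81,582.
Accumulated through year 2 = $135,764 − $81,582 = $54,182.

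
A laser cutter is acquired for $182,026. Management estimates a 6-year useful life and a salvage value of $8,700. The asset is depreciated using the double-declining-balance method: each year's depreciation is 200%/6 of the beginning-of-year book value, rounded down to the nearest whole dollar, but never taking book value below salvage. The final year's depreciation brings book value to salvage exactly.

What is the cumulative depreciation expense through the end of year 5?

$158,055

Depreciable base = $182,026 − $8,700 = $173,326.
Year 1: ⌊$182,026 × 200%/6⌋ = $60,675. Book value $121,351.
Year 2: ⌊$121,351 × 200%/6⌋ = $40,450. Book value $80,901.
Year 3: ⌊$80,901 × 200%/6⌋ = $26,967. Book value $53,934.
Year 4: ⌊$53,934 × 200%/6⌋ = $17,978. Book value $35,956.
Year 5: ⌊$35,956 × 200%/6⌋ = $11,985. Book value $23,971.
Accumulated through year 5 = $182,026 − $23,971 = $158,055.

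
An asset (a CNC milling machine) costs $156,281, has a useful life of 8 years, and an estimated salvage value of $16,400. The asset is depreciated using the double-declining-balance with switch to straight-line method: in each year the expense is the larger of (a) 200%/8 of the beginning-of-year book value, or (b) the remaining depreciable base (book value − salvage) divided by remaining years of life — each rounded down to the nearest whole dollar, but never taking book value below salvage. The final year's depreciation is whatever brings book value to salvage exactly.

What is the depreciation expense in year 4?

$16,483

Depreciable base = $156,281 − $16,400 = $139,881.
Year 1: DB = ⌊$156,281 × 200%/8⌋ = $39,070; SL = ⌊$139,881/8⌋ = $17,485 → take DB $39,070. Book value $117,211.
Year 2: DB = ⌊$117,211 × 200%/8⌋ = $29,302; SL = ⌊$100,811/7⌋ = $14,401 → take DB $29,302. Book value $87,909.
Year 3: DB = ⌊$87,909 × 200%/8⌋ = $21,977; SL = ⌊$71,509/6⌋ = $11,918 → take DB $21,977. Book value $65,932.
Year 4: DB = ⌊$65,932 × 200%/8⌋ = $16,483; SL = ⌊$49,532/5⌋ = $9,906 → take DB $16,483. Book value $49,449.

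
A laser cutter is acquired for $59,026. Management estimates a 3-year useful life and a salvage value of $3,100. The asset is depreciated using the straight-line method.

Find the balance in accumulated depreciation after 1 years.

Depreciable base = $59,026 − $3,100 = $55,926.
Annual expense = $55,926 / 3 = $18,642.
End of year 1: book value $40,384.
Accumulated through year 1 = $59,026 − $40,384 = $18,642.

$18,642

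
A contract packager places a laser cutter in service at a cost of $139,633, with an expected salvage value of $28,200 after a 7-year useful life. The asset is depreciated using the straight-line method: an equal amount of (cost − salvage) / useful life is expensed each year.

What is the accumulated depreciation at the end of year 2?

Depreciable base = $139,633 − $28,200 = $111,433.
Annual expense = $111,433 / 7 = $15,919.
End of year 1: book value $123,714.
End of year 2: book value $107,795.
Accumulated through year 2 = $139,633 − $107,795 = $31,838.

$31,838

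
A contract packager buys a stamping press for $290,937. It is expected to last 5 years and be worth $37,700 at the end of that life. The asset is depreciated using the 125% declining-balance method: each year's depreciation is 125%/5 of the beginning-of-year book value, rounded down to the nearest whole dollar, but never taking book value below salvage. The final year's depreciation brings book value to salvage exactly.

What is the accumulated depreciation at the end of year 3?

$168,197

Depreciable base = $290,937 − $37,700 = $253,237.
Year 1: ⌊$290,937 × 125%/5⌋ = $72,734. Book value $218,203.
Year 2: ⌊$218,203 × 125%/5⌋ = $54,550. Book value $163,653.
Year 3: ⌊$163,653 × 125%/5⌋ = $40,913. Book value $122,740.
Accumulated through year 3 = $290,937 − $122,740 = $168,197.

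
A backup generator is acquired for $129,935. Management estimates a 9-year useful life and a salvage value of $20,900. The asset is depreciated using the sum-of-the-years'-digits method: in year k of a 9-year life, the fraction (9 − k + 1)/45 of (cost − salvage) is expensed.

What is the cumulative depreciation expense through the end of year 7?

$101,766

Depreciable base = $129,935 − $20,900 = $109,035.
Sum of the years' digits = 9+8+7+6+5+4+3+2+1 = 45.
Year 1: $109,035 × 9/45 = $21,807. Book value $108,128.
Year 2: $109,035 × 8/45 = $19,384. Book value $88,744.
Year 3: $109,035 × 7/45 = $16,961. Book value $71,783.
Year 4: $109,035 × 6/45 = $14,538. Book value $57,245.
Year 5: $109,035 × 5/45 = $12,115. Book value $45,130.
Year 6: $109,035 × 4/45 = $9,692. Book value $35,438.
Year 7: $109,035 × 3/45 = $7,269. Book value $28,169.
Accumulated through year 7 = $129,935 − $28,169 = $101,766.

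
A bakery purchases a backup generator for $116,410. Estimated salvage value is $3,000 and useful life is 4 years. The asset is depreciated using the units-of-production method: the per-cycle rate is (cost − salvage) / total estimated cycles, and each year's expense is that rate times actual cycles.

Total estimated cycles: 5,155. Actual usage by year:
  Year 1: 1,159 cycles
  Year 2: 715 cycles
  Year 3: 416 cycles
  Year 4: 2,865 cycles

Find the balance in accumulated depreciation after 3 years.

Depreciable base = $116,410 − $3,000 = $113,410.
Rate = $113,410 / 5,155 cycles = $22 per cycle.
Year 1: 1,159 × $22 = $25,498. Book value $90,912.
Year 2: 715 × $22 = $15,730. Book value $75,182.
Year 3: 416 × $22 = $9,152. Book value $66,030.
Accumulated through year 3 = $116,410 − $66,030 = $50,380.

$50,380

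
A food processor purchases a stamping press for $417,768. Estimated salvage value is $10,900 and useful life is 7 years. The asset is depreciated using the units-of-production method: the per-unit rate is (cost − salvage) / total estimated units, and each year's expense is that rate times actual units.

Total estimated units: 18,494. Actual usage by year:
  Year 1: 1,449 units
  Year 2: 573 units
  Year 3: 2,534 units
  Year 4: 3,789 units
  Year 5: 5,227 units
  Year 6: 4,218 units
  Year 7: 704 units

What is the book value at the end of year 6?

$26,388

Depreciable base = $417,768 − $10,900 = $406,868.
Rate = $406,868 / 18,494 units = $22 per unit.
Year 1: 1,449 × $22 = $31,878. Book value $385,890.
Year 2: 573 × $22 = $12,606. Book value $373,284.
Year 3: 2,534 × $22 = $55,748. Book value $317,536.
Year 4: 3,789 × $22 = $83,358. Book value $234,178.
Year 5: 5,227 × $22 = $114,994. Book value $119,184.
Year 6: 4,218 × $22 = $92,796. Book value $26,388.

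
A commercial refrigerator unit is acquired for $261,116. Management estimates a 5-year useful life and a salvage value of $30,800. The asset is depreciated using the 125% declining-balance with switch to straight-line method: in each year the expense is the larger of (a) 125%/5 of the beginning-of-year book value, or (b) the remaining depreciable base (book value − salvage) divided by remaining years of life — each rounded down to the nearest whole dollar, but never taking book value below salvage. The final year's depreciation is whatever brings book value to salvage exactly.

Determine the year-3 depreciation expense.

$38,692

Depreciable base = $261,116 − $30,800 = $230,316.
Year 1: DB = ⌊$261,116 × 125%/5⌋ = $65,279; SL = ⌊$230,316/5⌋ = $46,063 → take DB $65,279. Book value $195,837.
Year 2: DB = ⌊$195,837 × 125%/5⌋ = $48,959; SL = ⌊$165,037/4⌋ = $41,259 → take DB $48,959. Book value $146,878.
Year 3: DB = ⌊$146,878 × 125%/5⌋ = $36,719; SL = ⌊$116,078/3⌋ = $38,692 → take SL $38,692. Book value $108,186.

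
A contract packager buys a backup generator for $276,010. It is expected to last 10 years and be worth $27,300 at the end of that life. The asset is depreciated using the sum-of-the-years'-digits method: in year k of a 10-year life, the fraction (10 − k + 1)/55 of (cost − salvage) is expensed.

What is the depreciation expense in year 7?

$18,088

Depreciable base = $276,010 − $27,300 = $248,710.
Sum of the years' digits = 10+9+8+7+6+5+4+3+2+1 = 55.
Year 1: $248,710 × 10/55 = $45,220. Book value $230,790.
Year 2: $248,710 × 9/55 = $40,698. Book value $190,092.
Year 3: $248,710 × 8/55 = $36,176. Book value $153,916.
Year 4: $248,710 × 7/55 = $31,654. Book value $122,262.
Year 5: $248,710 × 6/55 = $27,132. Book value $95,130.
Year 6: $248,710 × 5/55 = $22,610. Book value $72,520.
Year 7: $248,710 × 4/55 = $18,088. Book value $54,432.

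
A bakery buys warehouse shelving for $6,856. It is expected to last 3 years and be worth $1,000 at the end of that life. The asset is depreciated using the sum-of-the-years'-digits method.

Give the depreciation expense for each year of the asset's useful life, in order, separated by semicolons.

Depreciable base = $6,856 − $1,000 = $5,856.
Sum of the years' digits = 3+2+1 = 6.
Year 1: $5,856 × 3/6 = $2,928. Book value $3,928.
Year 2: $5,856 × 2/6 = $1,952. Book value $1,976.
Year 3: $5,856 × 1/6 = $976. Book value $1,000.

$2,928; $1,952; $976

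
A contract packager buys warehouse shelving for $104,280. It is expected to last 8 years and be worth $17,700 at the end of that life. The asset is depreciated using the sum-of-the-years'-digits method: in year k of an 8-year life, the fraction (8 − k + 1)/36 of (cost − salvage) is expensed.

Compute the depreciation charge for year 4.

Depreciable base = $104,280 − $17,700 = $86,580.
Sum of the years' digits = 8+7+6+5+4+3+2+1 = 36.
Year 1: $86,580 × 8/36 = $19,240. Book value $85,040.
Year 2: $86,580 × 7/36 = $16,835. Book value $68,205.
Year 3: $86,580 × 6/36 = $14,430. Book value $53,775.
Year 4: $86,580 × 5/36 = $12,025. Book value $41,750.

$12,025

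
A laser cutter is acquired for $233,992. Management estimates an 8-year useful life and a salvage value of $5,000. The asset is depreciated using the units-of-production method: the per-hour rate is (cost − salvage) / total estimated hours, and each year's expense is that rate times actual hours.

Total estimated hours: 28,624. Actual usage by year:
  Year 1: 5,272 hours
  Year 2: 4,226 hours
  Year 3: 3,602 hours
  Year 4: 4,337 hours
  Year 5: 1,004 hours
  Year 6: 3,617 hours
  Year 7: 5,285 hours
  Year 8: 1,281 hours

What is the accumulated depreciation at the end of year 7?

Depreciable base = $233,992 − $5,000 = $228,992.
Rate = $228,992 / 28,624 hours = $8 per hour.
Year 1: 5,272 × $8 = $42,176. Book value $191,816.
Year 2: 4,226 × $8 = $33,808. Book value $158,008.
Year 3: 3,602 × $8 = $28,816. Book value $129,192.
Year 4: 4,337 × $8 = $34,696. Book value $94,496.
Year 5: 1,004 × $8 = $8,032. Book value $86,464.
Year 6: 3,617 × $8 = $28,936. Book value $57,528.
Year 7: 5,285 × $8 = $42,280. Book value $15,248.
Accumulated through year 7 = $233,992 − $15,248 = $218,744.

$218,744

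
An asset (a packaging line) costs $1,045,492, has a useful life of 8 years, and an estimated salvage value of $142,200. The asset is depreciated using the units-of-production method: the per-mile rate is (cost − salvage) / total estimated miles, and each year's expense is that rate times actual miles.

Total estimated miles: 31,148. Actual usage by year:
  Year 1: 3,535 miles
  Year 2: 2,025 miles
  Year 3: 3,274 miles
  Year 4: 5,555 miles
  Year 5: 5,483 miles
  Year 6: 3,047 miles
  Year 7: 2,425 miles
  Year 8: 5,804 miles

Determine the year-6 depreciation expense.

Depreciable base = $1,045,492 − $142,200 = $903,292.
Rate = $903,292 / 31,148 miles = $29 per mile.
Year 1: 3,535 × $29 = $102,515. Book value $942,977.
Year 2: 2,025 × $29 = $58,725. Book value $884,252.
Year 3: 3,274 × $29 = $94,946. Book value $789,306.
Year 4: 5,555 × $29 = $161,095. Book value $628,211.
Year 5: 5,483 × $29 = $159,007. Book value $469,204.
Year 6: 3,047 × $29 = $88,363. Book value $380,841.

$88,363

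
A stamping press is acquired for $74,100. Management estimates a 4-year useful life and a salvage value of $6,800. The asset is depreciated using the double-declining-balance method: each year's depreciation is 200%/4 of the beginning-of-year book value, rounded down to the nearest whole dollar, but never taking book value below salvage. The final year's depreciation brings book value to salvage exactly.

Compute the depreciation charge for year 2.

$18,525

Depreciable base = $74,100 − $6,800 = $67,300.
Year 1: ⌊$74,100 × 200%/4⌋ = $37,050. Book value $37,050.
Year 2: ⌊$37,050 × 200%/4⌋ = $18,525. Book value $18,525.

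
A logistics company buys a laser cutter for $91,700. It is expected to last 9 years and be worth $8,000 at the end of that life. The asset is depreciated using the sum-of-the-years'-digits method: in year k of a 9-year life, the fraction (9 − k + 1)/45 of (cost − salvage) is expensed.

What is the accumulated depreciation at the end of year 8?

$81,840

Depreciable base = $91,700 − $8,000 = $83,700.
Sum of the years' digits = 9+8+7+6+5+4+3+2+1 = 45.
Year 1: $83,700 × 9/45 = $16,740. Book value $74,960.
Year 2: $83,700 × 8/45 = $14,880. Book value $60,080.
Year 3: $83,700 × 7/45 = $13,020. Book value $47,060.
Year 4: $83,700 × 6/45 = $11,160. Book value $35,900.
Year 5: $83,700 × 5/45 = $9,300. Book value $26,600.
Year 6: $83,700 × 4/45 = $7,440. Book value $19,160.
Year 7: $83,700 × 3/45 = $5,580. Book value $13,580.
Year 8: $83,700 × 2/45 = $3,720. Book value $9,860.
Accumulated through year 8 = $91,700 − $9,860 = $81,840.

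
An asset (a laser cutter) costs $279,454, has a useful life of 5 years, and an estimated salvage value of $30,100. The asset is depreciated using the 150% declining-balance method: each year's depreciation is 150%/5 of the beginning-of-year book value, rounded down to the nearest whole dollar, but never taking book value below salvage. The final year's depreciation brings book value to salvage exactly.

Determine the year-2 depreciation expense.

Depreciable base = $279,454 − $30,100 = $249,354.
Year 1: ⌊$279,454 × 150%/5⌋ = $83,836. Book value $195,618.
Year 2: ⌊$195,618 × 150%/5⌋ = $58,685. Book value $136,933.

$58,685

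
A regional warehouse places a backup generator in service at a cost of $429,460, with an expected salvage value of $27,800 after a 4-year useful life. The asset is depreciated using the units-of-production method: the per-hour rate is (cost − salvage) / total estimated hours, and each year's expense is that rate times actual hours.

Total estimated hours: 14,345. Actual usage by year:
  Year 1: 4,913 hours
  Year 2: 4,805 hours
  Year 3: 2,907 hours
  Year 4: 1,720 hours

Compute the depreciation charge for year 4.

Depreciable base = $429,460 − $27,800 = $401,660.
Rate = $401,660 / 14,345 hours = $28 per hour.
Year 1: 4,913 × $28 = $137,564. Book value $291,896.
Year 2: 4,805 × $28 = $134,540. Book value $157,356.
Year 3: 2,907 × $28 = $81,396. Book value $75,960.
Year 4: 1,720 × $28 = $48,160. Book value $27,800.

$48,160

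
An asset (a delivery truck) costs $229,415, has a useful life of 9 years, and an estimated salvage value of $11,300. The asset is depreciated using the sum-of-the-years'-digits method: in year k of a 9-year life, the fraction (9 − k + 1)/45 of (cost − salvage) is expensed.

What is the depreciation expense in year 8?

$9,694

Depreciable base = $229,415 − $11,300 = $218,115.
Sum of the years' digits = 9+8+7+6+5+4+3+2+1 = 45.
Year 1: $218,115 × 9/45 = $43,623. Book value $185,792.
Year 2: $218,115 × 8/45 = $38,776. Book value $147,016.
Year 3: $218,115 × 7/45 = $33,929. Book value $113,087.
Year 4: $218,115 × 6/45 = $29,082. Book value $84,005.
Year 5: $218,115 × 5/45 = $24,235. Book value $59,770.
Year 6: $218,115 × 4/45 = $19,388. Book value $40,382.
Year 7: $218,115 × 3/45 = $14,541. Book value $25,841.
Year 8: $218,115 × 2/45 = $9,694. Book value $16,147.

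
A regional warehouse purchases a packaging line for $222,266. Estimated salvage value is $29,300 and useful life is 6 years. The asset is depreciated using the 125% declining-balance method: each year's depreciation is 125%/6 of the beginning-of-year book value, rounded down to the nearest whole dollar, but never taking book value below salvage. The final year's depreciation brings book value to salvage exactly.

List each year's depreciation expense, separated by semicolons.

$46,305; $36,658; $29,021; $22,975; $18,188; $39,819

Depreciable base = $222,266 − $29,300 = $192,966.
Year 1: ⌊$222,266 × 125%/6⌋ = $46,305. Book value $175,961.
Year 2: ⌊$175,961 × 125%/6⌋ = $36,658. Book value $139,303.
Year 3: ⌊$139,303 × 125%/6⌋ = $29,021. Book value $110,282.
Year 4: ⌊$110,282 × 125%/6⌋ = $22,975. Book value $87,307.
Year 5: ⌊$87,307 × 125%/6⌋ = $18,188. Book value $69,119.
Year 6 (final): $69,119 − $29,300 = $39,819. Book value $29,300.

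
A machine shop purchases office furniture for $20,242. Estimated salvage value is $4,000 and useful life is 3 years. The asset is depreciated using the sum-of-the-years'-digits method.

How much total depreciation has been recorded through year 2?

Depreciable base = $20,242 − $4,000 = $16,242.
Sum of the years' digits = 3+2+1 = 6.
Year 1: $16,242 × 3/6 = $8,121. Book value $12,121.
Year 2: $16,242 × 2/6 = $5,414. Book value $6,707.
Accumulated through year 2 = $20,242 − $6,707 = $13,535.

$13,535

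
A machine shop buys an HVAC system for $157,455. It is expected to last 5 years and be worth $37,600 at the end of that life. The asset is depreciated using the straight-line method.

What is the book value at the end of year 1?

$133,484

Depreciable base = $157,455 − $37,600 = $119,855.
Annual expense = $119,855 / 5 = $23,971.
End of year 1: book value $133,484.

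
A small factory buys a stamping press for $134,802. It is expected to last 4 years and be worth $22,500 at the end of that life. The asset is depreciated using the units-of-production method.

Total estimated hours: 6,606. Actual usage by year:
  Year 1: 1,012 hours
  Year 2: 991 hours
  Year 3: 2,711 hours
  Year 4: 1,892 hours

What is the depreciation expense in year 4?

$32,164

Depreciable base = $134,802 − $22,500 = $112,302.
Rate = $112,302 / 6,606 hours = $17 per hour.
Year 1: 1,012 × $17 = $17,204. Book value $117,598.
Year 2: 991 × $17 = $16,847. Book value $100,751.
Year 3: 2,711 × $17 = $46,087. Book value $54,664.
Year 4: 1,892 × $17 = $32,164. Book value $22,500.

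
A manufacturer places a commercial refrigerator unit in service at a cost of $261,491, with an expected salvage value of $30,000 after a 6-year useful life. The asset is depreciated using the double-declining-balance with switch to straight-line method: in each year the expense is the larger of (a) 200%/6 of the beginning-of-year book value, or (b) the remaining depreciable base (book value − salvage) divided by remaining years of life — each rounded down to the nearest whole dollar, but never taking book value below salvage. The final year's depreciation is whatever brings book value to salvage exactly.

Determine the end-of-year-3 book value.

$77,480

Depreciable base = $261,491 − $30,000 = $231,491.
Year 1: DB = ⌊$261,491 × 200%/6⌋ = $87,163; SL = ⌊$231,491/6⌋ = $38,581 → take DB $87,163. Book value $174,328.
Year 2: DB = ⌊$174,328 × 200%/6⌋ = $58,109; SL = ⌊$144,328/5⌋ = $28,865 → take DB $58,109. Book value $116,219.
Year 3: DB = ⌊$116,219 × 200%/6⌋ = $38,739; SL = ⌊$86,219/4⌋ = $21,554 → take DB $38,739. Book value $77,480.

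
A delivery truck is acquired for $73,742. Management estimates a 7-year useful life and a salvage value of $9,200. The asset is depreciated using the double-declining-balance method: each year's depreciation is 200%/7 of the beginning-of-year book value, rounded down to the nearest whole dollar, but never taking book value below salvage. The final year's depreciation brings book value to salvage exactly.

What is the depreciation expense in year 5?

$5,484

Depreciable base = $73,742 − $9,200 = $64,542.
Year 1: ⌊$73,742 × 200%/7⌋ = $21,069. Book value $52,673.
Year 2: ⌊$52,673 × 200%/7⌋ = $15,049. Book value $37,624.
Year 3: ⌊$37,624 × 200%/7⌋ = $10,749. Book value $26,875.
Year 4: ⌊$26,875 × 200%/7⌋ = $7,678. Book value $19,197.
Year 5: ⌊$19,197 × 200%/7⌋ = $5,484. Book value $13,713.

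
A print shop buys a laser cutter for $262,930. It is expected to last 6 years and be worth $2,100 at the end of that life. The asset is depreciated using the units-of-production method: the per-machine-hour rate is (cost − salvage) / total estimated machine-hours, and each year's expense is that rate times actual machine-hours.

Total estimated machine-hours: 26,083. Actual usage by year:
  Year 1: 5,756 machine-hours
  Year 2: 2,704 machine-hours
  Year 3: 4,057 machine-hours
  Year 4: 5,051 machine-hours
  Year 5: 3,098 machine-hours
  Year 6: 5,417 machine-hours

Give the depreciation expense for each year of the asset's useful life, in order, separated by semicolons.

Depreciable base = $262,930 − $2,100 = $260,830.
Rate = $260,830 / 26,083 machine-hours = $10 per machine-hour.
Year 1: 5,756 × $10 = $57,560. Book value $205,370.
Year 2: 2,704 × $10 = $27,040. Book value $178,330.
Year 3: 4,057 × $10 = $40,570. Book value $137,760.
Year 4: 5,051 × $10 = $50,510. Book value $87,250.
Year 5: 3,098 × $10 = $30,980. Book value $56,270.
Year 6: 5,417 × $10 = $54,170. Book value $2,100.

$57,560; $27,040; $40,570; $50,510; $30,980; $54,170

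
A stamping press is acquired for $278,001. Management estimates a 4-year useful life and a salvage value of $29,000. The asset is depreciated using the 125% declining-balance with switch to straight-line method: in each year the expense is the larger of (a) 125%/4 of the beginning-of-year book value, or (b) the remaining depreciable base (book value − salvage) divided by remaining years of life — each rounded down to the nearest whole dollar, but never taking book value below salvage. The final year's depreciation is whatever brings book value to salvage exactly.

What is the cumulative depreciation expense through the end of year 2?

Depreciable base = $278,001 − $29,000 = $249,001.
Year 1: DB = ⌊$278,001 × 125%/4⌋ = $86,875; SL = ⌊$249,001/4⌋ = $62,250 → take DB $86,875. Book value $191,126.
Year 2: DB = ⌊$191,126 × 125%/4⌋ = $59,726; SL = ⌊$162,126/3⌋ = $54,042 → take DB $59,726. Book value $131,400.
Accumulated through year 2 = $278,001 − $131,400 = $146,601.

$146,601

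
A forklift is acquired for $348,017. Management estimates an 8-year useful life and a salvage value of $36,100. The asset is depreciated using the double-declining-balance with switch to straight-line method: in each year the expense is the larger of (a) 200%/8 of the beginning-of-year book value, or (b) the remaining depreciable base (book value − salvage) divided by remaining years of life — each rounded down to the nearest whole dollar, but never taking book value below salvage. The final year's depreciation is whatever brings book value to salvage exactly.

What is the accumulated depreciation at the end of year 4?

$237,902

Depreciable base = $348,017 − $36,100 = $311,917.
Year 1: DB = ⌊$348,017 × 200%/8⌋ = $87,004; SL = ⌊$311,917/8⌋ = $38,989 → take DB $87,004. Book value $261,013.
Year 2: DB = ⌊$261,013 × 200%/8⌋ = $65,253; SL = ⌊$224,913/7⌋ = $32,130 → take DB $65,253. Book value $195,760.
Year 3: DB = ⌊$195,760 × 200%/8⌋ = $48,940; SL = ⌊$159,660/6⌋ = $26,610 → take DB $48,940. Book value $146,820.
Year 4: DB = ⌊$146,820 × 200%/8⌋ = $36,705; SL = ⌊$110,720/5⌋ = $22,144 → take DB $36,705. Book value $110,115.
Accumulated through year 4 = $348,017 − $110,115 = $237,902.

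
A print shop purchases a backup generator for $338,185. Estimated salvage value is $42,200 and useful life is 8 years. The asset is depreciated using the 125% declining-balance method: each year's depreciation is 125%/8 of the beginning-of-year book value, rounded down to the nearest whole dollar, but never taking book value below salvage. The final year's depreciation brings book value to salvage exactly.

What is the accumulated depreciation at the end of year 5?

Depreciable base = $338,185 − $42,200 = $295,985.
Year 1: ⌊$338,185 × 125%/8⌋ = $52,841. Book value $285,344.
Year 2: ⌊$285,344 × 125%/8⌋ = $44,585. Book value $240,759.
Year 3: ⌊$240,759 × 125%/8⌋ = $37,618. Book value $203,141.
Year 4: ⌊$203,141 × 125%/8⌋ = $31,740. Book value $171,401.
Year 5: ⌊$171,401 × 125%/8⌋ = $26,781. Book value $144,620.
Accumulated through year 5 = $338,185 − $144,620 = $193,565.

$193,565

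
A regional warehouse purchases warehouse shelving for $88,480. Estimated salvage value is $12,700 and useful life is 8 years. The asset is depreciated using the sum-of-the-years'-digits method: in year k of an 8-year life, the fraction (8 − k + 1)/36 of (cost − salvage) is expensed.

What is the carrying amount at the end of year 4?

Depreciable base = $88,480 − $12,700 = $75,780.
Sum of the years' digits = 8+7+6+5+4+3+2+1 = 36.
Year 1: $75,780 × 8/36 = $16,840. Book value $71,640.
Year 2: $75,780 × 7/36 = $14,735. Book value $56,905.
Year 3: $75,780 × 6/36 = $12,630. Book value $44,275.
Year 4: $75,780 × 5/36 = $10,525. Book value $33,750.

$33,750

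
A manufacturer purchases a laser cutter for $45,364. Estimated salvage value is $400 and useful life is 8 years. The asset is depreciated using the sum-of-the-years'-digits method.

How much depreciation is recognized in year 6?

Depreciable base = $45,364 − $400 = $44,964.
Sum of the years' digits = 8+7+6+5+4+3+2+1 = 36.
Year 1: $44,964 × 8/36 = $9,992. Book value $35,372.
Year 2: $44,964 × 7/36 = $8,743. Book value $26,629.
Year 3: $44,964 × 6/36 = $7,494. Book value $19,135.
Year 4: $44,964 × 5/36 = $6,245. Book value $12,890.
Year 5: $44,964 × 4/36 = $4,996. Book value $7,894.
Year 6: $44,964 × 3/36 = $3,747. Book value $4,147.

$3,747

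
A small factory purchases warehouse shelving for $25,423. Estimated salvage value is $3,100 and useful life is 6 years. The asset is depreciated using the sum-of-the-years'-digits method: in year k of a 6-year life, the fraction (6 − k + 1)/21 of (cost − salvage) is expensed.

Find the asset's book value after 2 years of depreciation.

Depreciable base = $25,423 − $3,100 = $22,323.
Sum of the years' digits = 6+5+4+3+2+1 = 21.
Year 1: $22,323 × 6/21 = $6,378. Book value $19,045.
Year 2: $22,323 × 5/21 = $5,315. Book value $13,730.

$13,730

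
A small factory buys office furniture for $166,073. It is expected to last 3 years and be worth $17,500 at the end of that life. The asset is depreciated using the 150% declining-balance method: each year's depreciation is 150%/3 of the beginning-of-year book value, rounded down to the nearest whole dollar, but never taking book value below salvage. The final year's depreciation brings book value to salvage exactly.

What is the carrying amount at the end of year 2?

Depreciable base = $166,073 − $17,500 = $148,573.
Year 1: ⌊$166,073 × 150%/3⌋ = $83,036. Book value $83,037.
Year 2: ⌊$83,037 × 150%/3⌋ = $41,518. Book value $41,519.

$41,519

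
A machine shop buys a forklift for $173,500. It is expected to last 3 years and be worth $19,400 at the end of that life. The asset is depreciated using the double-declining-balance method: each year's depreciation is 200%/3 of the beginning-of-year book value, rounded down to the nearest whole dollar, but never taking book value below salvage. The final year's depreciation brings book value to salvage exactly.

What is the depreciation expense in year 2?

Depreciable base = $173,500 − $19,400 = $154,100.
Year 1: ⌊$173,500 × 200%/3⌋ = $115,666. Book value $57,834.
Year 2: ⌊$57,834 × 200%/3⌋ = $38,556, capped at $38,434. Book value $19,400.

$38,434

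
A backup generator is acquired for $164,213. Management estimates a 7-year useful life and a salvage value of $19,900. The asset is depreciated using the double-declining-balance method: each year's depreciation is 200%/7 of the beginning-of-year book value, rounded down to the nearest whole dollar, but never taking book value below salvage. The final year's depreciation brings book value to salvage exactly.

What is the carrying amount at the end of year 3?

Depreciable base = $164,213 − $19,900 = $144,313.
Year 1: ⌊$164,213 × 200%/7⌋ = $46,918. Book value $117,295.
Year 2: ⌊$117,295 × 200%/7⌋ = $33,512. Book value $83,783.
Year 3: ⌊$83,783 × 200%/7⌋ = $23,938. Book value $59,845.

$59,845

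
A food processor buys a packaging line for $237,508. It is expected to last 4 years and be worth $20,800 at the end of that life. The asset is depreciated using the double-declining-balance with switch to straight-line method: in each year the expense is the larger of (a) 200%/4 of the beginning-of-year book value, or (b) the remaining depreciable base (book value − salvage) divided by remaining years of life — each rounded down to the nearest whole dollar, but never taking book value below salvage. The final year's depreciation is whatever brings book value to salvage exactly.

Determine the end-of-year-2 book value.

Depreciable base = $237,508 − $20,800 = $216,708.
Year 1: DB = ⌊$237,508 × 200%/4⌋ = $118,754; SL = ⌊$216,708/4⌋ = $54,177 → take DB $118,754. Book value $118,754.
Year 2: DB = ⌊$118,754 × 200%/4⌋ = $59,377; SL = ⌊$97,954/3⌋ = $32,651 → take DB $59,377. Book value $59,377.

$59,377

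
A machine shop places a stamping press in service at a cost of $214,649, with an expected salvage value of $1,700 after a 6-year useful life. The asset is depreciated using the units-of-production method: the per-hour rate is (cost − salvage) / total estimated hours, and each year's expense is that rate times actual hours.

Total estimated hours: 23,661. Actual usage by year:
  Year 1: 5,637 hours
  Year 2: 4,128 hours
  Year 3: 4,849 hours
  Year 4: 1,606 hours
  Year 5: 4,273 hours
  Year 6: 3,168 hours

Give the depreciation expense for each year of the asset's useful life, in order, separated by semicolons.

$50,733; $37,152; $43,641; $14,454; $38,457; $28,512

Depreciable base = $214,649 − $1,700 = $212,949.
Rate = $212,949 / 23,661 hours = $9 per hour.
Year 1: 5,637 × $9 = $50,733. Book value $163,916.
Year 2: 4,128 × $9 = $37,152. Book value $126,764.
Year 3: 4,849 × $9 = $43,641. Book value $83,123.
Year 4: 1,606 × $9 = $14,454. Book value $68,669.
Year 5: 4,273 × $9 = $38,457. Book value $30,212.
Year 6: 3,168 × $9 = $28,512. Book value $1,700.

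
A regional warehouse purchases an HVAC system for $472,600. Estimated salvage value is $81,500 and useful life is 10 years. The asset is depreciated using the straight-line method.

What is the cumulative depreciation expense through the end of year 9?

Depreciable base = $472,600 − $81,500 = $391,100.
Annual expense = $391,100 / 10 = $39,110.
End of year 1: book value $433,490.
End of year 2: book value $394,380.
End of year 3: book value $355,270.
End of year 4: book value $316,160.
End of year 5: book value $277,050.
End of year 6: book value $237,940.
End of year 7: book value $198,830.
End of year 8: book value $159,720.
End of year 9: book value $120,610.
Accumulated through year 9 = $472,600 − $120,610 = $351,990.

$351,990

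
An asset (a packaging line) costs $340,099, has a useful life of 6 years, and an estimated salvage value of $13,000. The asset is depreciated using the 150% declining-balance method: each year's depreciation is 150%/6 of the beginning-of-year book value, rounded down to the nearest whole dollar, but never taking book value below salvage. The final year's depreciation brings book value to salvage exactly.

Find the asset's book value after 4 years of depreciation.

$107,611

Depreciable base = $340,099 − $13,000 = $327,099.
Year 1: ⌊$340,099 × 150%/6⌋ = $85,024. Book value $255,075.
Year 2: ⌊$255,075 × 150%/6⌋ = $63,768. Book value $191,307.
Year 3: ⌊$191,307 × 150%/6⌋ = $47,826. Book value $143,481.
Year 4: ⌊$143,481 × 150%/6⌋ = $35,870. Book value $107,611.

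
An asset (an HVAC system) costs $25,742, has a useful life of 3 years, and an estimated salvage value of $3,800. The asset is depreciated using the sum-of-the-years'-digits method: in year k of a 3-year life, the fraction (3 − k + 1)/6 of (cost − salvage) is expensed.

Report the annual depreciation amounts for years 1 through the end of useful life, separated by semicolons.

$10,971; $7,314; $3,657

Depreciable base = $25,742 − $3,800 = $21,942.
Sum of the years' digits = 3+2+1 = 6.
Year 1: $21,942 × 3/6 = $10,971. Book value $14,771.
Year 2: $21,942 × 2/6 = $7,314. Book value $7,457.
Year 3: $21,942 × 1/6 = $3,657. Book value $3,800.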